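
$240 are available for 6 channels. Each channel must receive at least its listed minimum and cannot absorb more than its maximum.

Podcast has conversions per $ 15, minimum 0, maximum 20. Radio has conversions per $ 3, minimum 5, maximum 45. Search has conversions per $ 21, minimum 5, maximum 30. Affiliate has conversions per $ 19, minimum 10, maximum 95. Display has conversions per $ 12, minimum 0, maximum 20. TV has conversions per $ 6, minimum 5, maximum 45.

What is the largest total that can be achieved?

3335

Meeting every minimum uses 0+5+5+10+0+5 = 25 $, leaving 215.
Rank by conversions per $: Search 21 > Affiliate 19 > Podcast 15 > Display 12 > TV 6 > Radio 3.
Search takes 25 more to reach its cap of 30 — 190 left.
Affiliate: +85 to 95 (cap) — 105 left.
Podcast: +20 to 20 (cap) — 85 left.
Display: +20 to 20 (cap) — 65 left.
TV: +40 to 45 (cap) — 25 left.
Only 25 left; Radio takes them to reach 30.
Total = 15×20 + 3×30 + 21×30 + 19×95 + 12×20 + 6×45 = 3335.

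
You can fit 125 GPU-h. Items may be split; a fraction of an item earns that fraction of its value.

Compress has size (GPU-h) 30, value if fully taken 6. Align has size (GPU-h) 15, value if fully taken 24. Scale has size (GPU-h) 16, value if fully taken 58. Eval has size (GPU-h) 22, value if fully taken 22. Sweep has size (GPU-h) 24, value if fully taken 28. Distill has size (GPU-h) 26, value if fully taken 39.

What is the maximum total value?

175.4

Sort by value density: Scale 58/16≈3.62, Align 24/15≈1.6, Distill 39/26≈1.5, Sweep 28/24≈1.17, Eval 22/22≈1, Compress 6/30≈0.2.
Scale: take in full, 16 GPU-h for value 58 ; 109 left.
Align: take in full, 15 GPU-h for value 24 ; 94 left.
Take all of Distill (26 GPU-h, value 39) ; 68 GPU-h left.
Take all of Sweep (24 GPU-h, value 28) ; 44 GPU-h left.
All 22 GPU-h of Eval fit (value 22) ; 22 remain.
Fill the last 22 GPU-h with part of Compress: 22/30 of it earns 4.4.
Total value = 175.4.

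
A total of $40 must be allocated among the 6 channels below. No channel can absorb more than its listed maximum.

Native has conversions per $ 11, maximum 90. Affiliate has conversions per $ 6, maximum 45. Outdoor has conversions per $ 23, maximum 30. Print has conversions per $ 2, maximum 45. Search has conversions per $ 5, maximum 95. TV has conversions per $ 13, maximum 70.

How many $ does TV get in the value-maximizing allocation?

Order the channels by conversions per $: Outdoor 23 > TV 13 > Native 11 > Affiliate 6 > Search 5 > Print 2.
Outdoor takes 30 to reach its cap of 30 — 10 left.
Only 10 left; TV takes them to reach 10.

10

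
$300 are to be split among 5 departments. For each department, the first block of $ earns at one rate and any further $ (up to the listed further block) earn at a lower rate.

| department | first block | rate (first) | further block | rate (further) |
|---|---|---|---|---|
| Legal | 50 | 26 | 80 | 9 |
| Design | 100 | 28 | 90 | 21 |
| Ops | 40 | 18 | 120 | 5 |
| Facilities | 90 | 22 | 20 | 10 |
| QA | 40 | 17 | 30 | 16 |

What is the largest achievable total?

7340

Order all 10 blocks by rate: Design/T1 28 > Legal/T1 26 > Facilities/T1 22 > Design/T2 21 > Ops/T1 18 > QA/T1 17 > QA/T2 16 > Facilities/T2 10 > Legal/T2 9 > Ops/T2 5.
Design/T1 (28): +100 — 200 left.
Legal T1 at 26: fill all 50 — 150 left.
Fill Facilities T1 block (90 at 22) — 60 left.
Design/T2: +60 of 90 at 21; pool empty.
Total = 28×100 + 26×50 + 22×90 + 21×60 = 7340.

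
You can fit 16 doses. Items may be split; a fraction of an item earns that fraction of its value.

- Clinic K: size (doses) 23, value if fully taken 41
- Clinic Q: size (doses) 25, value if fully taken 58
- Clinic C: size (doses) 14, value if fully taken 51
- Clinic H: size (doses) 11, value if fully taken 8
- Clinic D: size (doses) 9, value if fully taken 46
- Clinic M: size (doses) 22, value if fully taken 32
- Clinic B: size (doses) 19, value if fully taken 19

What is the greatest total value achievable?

Best value per unit of size first: Clinic D 46/9≈5.11, Clinic C 51/14≈3.64, Clinic Q 58/25≈2.32, Clinic K 41/23≈1.78, Clinic M 32/22≈1.45, Clinic B 19/19≈1, Clinic H 8/11≈0.727.
Take all of Clinic D (9 doses, value 46) — 7 doses left.
Only 7 doses remain; take 7/14 of Clinic C for value 51×7/14 = 25.5.
Total value = 71.5.

71.5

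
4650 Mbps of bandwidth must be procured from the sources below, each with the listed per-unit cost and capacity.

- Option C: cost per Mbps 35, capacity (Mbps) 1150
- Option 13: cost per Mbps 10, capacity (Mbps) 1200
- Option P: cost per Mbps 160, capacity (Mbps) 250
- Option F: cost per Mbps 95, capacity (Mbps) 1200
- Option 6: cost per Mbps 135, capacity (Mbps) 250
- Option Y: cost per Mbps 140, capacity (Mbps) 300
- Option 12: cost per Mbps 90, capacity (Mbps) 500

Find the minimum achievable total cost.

Cheapest first:
Take 1200 from Option 13 at 10 — need 3450 more.
Option C (35): use full 1150 — 2300 Mbps to go.
Option 12 (90): use full 500 — 1800 Mbps to go.
Option F at 95: take all 1200 Mbps — 600 still needed.
Option 6 at 135: take all 250 Mbps — 350 still needed.
Option Y at 140: take all 300 Mbps — 50 still needed.
Take 50 from Option P at 160 to finish.
Cost = 1200×10 + 1150×35 + 500×90 + 1200×95 + 250×135 + 300×140 + 50×160 = 295000.

295000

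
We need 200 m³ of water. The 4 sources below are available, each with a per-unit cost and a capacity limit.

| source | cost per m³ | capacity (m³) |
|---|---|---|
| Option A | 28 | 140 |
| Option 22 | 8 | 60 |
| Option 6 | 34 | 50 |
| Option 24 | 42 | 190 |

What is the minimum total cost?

4400

Fill from the cheapest source first.
Take 60 from Option 22 at 8 ; need 140 more.
Option A at 28: take all 140 m³ ; 0 still needed.
Option 6, Option 24: unused.
Cost = 60×8 + 140×28 = 4400.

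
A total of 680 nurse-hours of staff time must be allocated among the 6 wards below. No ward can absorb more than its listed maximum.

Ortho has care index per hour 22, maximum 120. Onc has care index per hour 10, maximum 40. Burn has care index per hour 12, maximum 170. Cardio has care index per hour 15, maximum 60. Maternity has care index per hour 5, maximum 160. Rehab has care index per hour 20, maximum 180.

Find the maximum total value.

Order the wards by care index per hour: Ortho 22 > Rehab 20 > Cardio 15 > Burn 12 > Onc 10 > Maternity 5.
Ortho: +120 to 120 (cap) → 560 left.
Rehab: +180 to 180 (cap) → 380 left.
Cardio: +60 to 60 (cap) → 320 left.
Burn: +170 to 170 (cap) → 150 left.
Onc takes 40 to reach its cap of 40 → 110 left.
Only 110 left; Maternity takes them to reach 110.
Total = 22×120 + 10×40 + 12×170 + 15×60 + 5×110 + 20×180 = 10130.

10130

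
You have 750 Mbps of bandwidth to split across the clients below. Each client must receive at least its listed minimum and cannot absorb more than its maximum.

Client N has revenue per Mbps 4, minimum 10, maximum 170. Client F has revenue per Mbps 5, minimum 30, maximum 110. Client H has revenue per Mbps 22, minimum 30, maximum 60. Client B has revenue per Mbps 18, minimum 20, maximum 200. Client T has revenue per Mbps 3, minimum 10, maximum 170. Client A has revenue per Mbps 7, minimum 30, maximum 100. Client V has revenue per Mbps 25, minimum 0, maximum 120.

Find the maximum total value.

9800

Meeting every minimum uses 10+30+30+20+10+30+0 = 130 Mbps, leaving 620.
Order the clients by revenue per Mbps: Client V 25 > Client H 22 > Client B 18 > Client A 7 > Client F 5 > Client N 4 > Client T 3.
Client V: +120 to 120 (cap) ; 500 left.
Client H takes 30 more to reach its cap of 60 ; 470 left.
Client B takes 180 more to reach its cap of 200 ; 290 left.
Give Client A 70 more to hit its cap of 100 ; 220 left.
Give Client F 80 more to hit its cap of 110 ; 140 left.
Client N has room for 160 more but only 140 remain, so it gets 150.
Total = 4×150 + 5×110 + 22×60 + 18×200 + 3×10 + 7×100 + 25×120 = 9800.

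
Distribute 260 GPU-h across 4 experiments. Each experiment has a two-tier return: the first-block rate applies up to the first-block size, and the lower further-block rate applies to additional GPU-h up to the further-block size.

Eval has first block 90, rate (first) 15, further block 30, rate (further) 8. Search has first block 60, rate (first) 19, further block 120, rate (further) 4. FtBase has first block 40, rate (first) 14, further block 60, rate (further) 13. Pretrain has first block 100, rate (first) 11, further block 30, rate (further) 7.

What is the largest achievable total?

Treat each block as its own option and order by rate: Search/first 19 > Eval/first 15 > FtBase/first 14 > FtBase/second 13 > Pretrain/first 11 > Eval/second 8 > Pretrain/second 7 > Search/second 4.
Search/first (19): +60 — 200 left.
Eval/first (15): +90 — 110 left.
FtBase/first (14): +40 — 70 left.
Fill FtBase second block (60 at 13) — 10 left.
10 remain; put them into Pretrain first at 11.
Total = 19×60 + 15×90 + 14×40 + 13×60 + 11×10 = 3940.

3940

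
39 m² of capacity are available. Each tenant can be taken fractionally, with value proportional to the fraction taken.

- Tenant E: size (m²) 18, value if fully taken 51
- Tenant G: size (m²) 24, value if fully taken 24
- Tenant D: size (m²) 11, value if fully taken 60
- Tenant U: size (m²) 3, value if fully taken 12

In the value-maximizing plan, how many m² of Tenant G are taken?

Rank by value-to-size ratio: Tenant D 60/11≈5.45, Tenant U 12/3≈4, Tenant E 51/18≈2.83, Tenant G 24/24≈1.
Tenant D: take in full, 11 m² for value 60 — 28 left.
Take all of Tenant U (3 m², value 12) — 25 m² left.
Tenant E: take in full, 18 m² for value 51 — 7 left.
7 m² left: a 7/24 share of Tenant G gives 24×7/24 = 7.

7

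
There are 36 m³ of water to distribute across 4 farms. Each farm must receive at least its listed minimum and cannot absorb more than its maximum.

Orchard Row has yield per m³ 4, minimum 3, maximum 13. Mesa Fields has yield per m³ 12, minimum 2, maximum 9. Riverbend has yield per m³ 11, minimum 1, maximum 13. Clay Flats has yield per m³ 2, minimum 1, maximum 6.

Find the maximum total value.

Meeting every minimum uses 3+2+1+1 = 7 m³, leaving 29.
Order the farms by yield per m³: Mesa Fields 12 > Riverbend 11 > Orchard Row 4 > Clay Flats 2.
Mesa Fields: +7 to 9 (cap) ; 22 left.
Riverbend: +12 to 13 (cap) ; 10 left.
Orchard Row takes 10 more to reach its cap of 13 ; 0 left.
Total = 4×13 + 12×9 + 11×13 + 2×1 = 305.

305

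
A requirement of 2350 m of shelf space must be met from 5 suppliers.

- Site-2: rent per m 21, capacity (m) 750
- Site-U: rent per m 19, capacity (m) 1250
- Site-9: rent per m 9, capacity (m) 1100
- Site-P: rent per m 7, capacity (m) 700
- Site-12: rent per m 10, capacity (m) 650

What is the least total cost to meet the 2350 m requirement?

20300

Cheapest first:
Site-P (7): use full 700 ; 1650 m to go.
Site-9 (9): use full 1100 ; 550 m to go.
Take 550 from Site-12 at 10 to finish.
Site-U, Site-2: unused.
Cost = 700×7 + 1100×9 + 550×10 = 20300.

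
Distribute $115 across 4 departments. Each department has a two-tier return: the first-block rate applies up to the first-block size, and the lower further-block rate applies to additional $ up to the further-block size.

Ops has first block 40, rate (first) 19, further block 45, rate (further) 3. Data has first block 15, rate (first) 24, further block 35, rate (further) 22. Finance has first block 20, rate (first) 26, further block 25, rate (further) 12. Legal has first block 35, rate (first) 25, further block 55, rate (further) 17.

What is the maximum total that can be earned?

Rank every tier by rate: Finance/tier1 26 > Legal/tier1 25 > Data/tier1 24 > Data/tier2 22 > Ops/tier1 19 > Legal/tier2 17 > Finance/tier2 12 > Ops/tier2 3.
Fill Finance tier1 block (20 at 26) — 95 left.
Legal/tier1 (25): +35 — 60 left.
Data tier1 at 24: fill all 15 — 45 left.
Data tier2 at 22: fill all 35 — 10 left.
10 remain; put them into Ops tier1 at 19.
Total = 26×20 + 25×35 + 24×15 + 22×35 + 19×10 = 2715.

2715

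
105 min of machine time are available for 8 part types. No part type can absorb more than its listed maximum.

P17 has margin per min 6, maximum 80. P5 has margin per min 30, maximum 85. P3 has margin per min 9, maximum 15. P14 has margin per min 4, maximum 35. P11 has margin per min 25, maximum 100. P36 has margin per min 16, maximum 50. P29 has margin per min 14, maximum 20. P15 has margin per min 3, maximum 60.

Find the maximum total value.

3050

Rank by margin per min: P5 30 > P11 25 > P36 16 > P29 14 > P3 9 > P17 6 > P14 4 > P15 3.
P5: +85 to 85 (cap) → 20 left.
Only 20 left; P11 takes them to reach 20.
Total = 30×85 + 25×20 = 3050.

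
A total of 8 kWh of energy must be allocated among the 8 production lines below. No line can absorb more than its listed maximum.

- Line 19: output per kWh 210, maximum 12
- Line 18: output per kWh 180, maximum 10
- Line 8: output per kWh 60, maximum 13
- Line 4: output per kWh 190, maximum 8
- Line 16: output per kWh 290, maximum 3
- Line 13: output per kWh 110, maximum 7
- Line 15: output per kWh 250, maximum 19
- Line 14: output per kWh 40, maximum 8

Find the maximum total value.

2120

Rank by output per kWh: Line 16 290 > Line 15 250 > Line 19 210 > Line 4 190 > Line 18 180 > Line 13 110 > Line 8 60 > Line 14 40.
Give Line 16 3 to hit its cap of 3 ; 5 left.
Line 15: +5 (room for 19) → 5. Pool exhausted.
Total = 290×3 + 250×5 = 2120.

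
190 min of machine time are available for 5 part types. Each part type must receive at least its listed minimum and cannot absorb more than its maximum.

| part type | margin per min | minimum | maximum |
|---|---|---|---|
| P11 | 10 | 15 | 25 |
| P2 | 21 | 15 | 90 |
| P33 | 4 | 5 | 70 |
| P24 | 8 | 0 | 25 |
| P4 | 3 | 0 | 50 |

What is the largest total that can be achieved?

Meeting every minimum uses 15+15+5+0+0 = 35 min, leaving 155.
Highest margin per min first: P2 21 > P11 10 > P24 8 > P33 4 > P4 3.
P2: +75 to 90 (cap) → 80 left.
P11: +10 to 25 (cap) → 70 left.
P24: +25 to 25 (cap) → 45 left.
P33 has room for 65 more but only 45 remain, so it gets 50.
Total = 10×25 + 21×90 + 4×50 + 8×25 = 2540.

2540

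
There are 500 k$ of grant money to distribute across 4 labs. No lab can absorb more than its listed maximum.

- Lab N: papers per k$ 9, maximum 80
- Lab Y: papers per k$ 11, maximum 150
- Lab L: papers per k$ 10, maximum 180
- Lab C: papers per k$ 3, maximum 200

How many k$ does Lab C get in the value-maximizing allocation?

Highest papers per k$ first: Lab Y 11 > Lab L 10 > Lab N 9 > Lab C 3.
Give Lab Y 150 to hit its cap of 150 — 350 left.
Give Lab L 180 to hit its cap of 180 — 170 left.
Lab N takes 80 to reach its cap of 80 — 90 left.
Lab C: +90 (room for 200) → 90. Pool exhausted.

90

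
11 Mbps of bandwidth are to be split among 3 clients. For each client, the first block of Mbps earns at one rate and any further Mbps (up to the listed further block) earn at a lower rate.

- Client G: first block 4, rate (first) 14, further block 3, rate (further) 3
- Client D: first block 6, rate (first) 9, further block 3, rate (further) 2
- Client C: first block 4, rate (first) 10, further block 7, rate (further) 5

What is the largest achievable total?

123

Rank every tier by rate: Client G/tier1 14 > Client C/tier1 10 > Client D/tier1 9 > Client C/tier2 5 > Client G/tier2 3 > Client D/tier2 2.
Fill Client G tier1 block (4 at 14) → 7 left.
Client C/tier1 (10): +4 → 3 left.
Client D tier1 at 9: only 3 left, fill 3.
Total = 14×4 + 10×4 + 9×3 = 123.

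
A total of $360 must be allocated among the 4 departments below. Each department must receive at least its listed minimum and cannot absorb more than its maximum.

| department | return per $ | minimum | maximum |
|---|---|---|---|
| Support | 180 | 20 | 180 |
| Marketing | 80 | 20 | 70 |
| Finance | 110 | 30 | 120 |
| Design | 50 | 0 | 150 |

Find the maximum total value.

50400

Meeting every minimum uses 20+20+30+0 = 70 $, leaving 290.
Highest return per $ first: Support 180 > Finance 110 > Marketing 80 > Design 50.
Support takes 160 more to reach its cap of 180 → 130 left.
Finance: +90 to 120 (cap) → 40 left.
Marketing has room for 50 more but only 40 remain, so it gets 60.
Total = 180×180 + 80×60 + 110×120 = 50400.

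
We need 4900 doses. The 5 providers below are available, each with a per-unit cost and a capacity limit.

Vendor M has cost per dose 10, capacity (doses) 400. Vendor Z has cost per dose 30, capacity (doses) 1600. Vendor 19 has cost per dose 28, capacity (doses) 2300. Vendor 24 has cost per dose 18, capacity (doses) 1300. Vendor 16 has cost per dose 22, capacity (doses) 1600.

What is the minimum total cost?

Use providers in increasing cost order.
Take 400 from Vendor M at 10 — need 4500 more.
Vendor 24 at 18: take all 1300 doses — 3200 still needed.
Vendor 16 (22): use full 1600 — 1600 doses to go.
Take 1600 from Vendor 19 at 28 to finish.
Vendor Z: unused.
Cost = 400×10 + 1300×18 + 1600×22 + 1600×28 = 107400.

107400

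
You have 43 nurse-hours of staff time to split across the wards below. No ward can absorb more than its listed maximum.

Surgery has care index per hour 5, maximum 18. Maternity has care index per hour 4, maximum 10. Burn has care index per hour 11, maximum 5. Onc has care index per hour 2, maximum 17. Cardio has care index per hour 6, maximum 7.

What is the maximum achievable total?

Order the wards by care index per hour: Burn 11 > Cardio 6 > Surgery 5 > Maternity 4 > Onc 2.
Give Burn 5 to hit its cap of 5 → 38 left.
Give Cardio 7 to hit its cap of 7 → 31 left.
Give Surgery 18 to hit its cap of 18 → 13 left.
Give Maternity 10 to hit its cap of 10 → 3 left.
Only 3 left; Onc takes them to reach 3.
Total = 5×18 + 4×10 + 11×5 + 2×3 + 6×7 = 233.

233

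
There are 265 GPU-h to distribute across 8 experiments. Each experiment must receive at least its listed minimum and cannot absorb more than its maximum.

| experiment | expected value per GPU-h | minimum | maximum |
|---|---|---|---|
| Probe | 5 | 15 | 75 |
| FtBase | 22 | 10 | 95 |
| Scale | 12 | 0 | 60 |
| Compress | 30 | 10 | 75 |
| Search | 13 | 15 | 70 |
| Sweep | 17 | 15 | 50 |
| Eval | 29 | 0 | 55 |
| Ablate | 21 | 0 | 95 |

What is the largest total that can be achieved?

6350

Meeting every minimum uses 15+10+0+10+15+15+0+0 = 65 GPU-h, leaving 200.
Rank by expected value per GPU-h: Compress 30 > Eval 29 > FtBase 22 > Ablate 21 > Sweep 17 > Search 13 > Scale 12 > Probe 5.
Give Compress 65 more to hit its cap of 75 ; 135 left.
Give Eval 55 more to hit its cap of 55 ; 80 left.
Only 80 left; FtBase takes them to reach 90.
Total = 5×15 + 22×90 + 30×75 + 13×15 + 17×15 + 29×55 = 6350.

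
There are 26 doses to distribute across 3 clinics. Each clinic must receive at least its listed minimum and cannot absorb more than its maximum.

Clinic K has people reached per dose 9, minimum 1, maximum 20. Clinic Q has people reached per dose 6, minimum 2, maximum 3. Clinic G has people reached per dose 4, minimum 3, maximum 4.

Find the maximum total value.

210

Meeting every minimum uses 1+2+3 = 6 doses, leaving 20.
Order the clinics by people reached per dose: Clinic K 9 > Clinic Q 6 > Clinic G 4.
Clinic K takes 19 more to reach its cap of 20 → 1 left.
Clinic Q: +1 to 3 (cap) → 0 left.
Total = 9×20 + 6×3 + 4×3 = 210.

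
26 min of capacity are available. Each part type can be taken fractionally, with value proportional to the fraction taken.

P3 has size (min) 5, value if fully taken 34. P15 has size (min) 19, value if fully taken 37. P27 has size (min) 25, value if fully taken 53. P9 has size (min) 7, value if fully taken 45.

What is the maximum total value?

108.68

Best value per unit of size first: P3 34/5≈6.8, P9 45/7≈6.43, P27 53/25≈2.12, P15 37/19≈1.95.
Take all of P3 (5 min, value 34) — 21 min left.
P9: take in full, 7 min for value 45 — 14 left.
14 min left: a 14/25 share of P27 gives 53×14/25 = 29.68.
Total value = 108.68.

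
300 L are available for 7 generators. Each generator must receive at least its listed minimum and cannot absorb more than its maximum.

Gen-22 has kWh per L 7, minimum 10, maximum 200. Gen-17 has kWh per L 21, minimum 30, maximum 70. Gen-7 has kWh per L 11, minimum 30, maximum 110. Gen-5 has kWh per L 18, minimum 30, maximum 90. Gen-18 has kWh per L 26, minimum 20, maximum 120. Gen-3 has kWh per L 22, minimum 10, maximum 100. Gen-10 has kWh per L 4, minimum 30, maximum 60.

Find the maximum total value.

5910

Meeting every minimum uses 10+30+30+30+20+10+30 = 160 L, leaving 140.
Rank by kWh per L: Gen-18 26 > Gen-3 22 > Gen-17 21 > Gen-5 18 > Gen-7 11 > Gen-22 7 > Gen-10 4.
Gen-18 takes 100 more to reach its cap of 120 — 40 left.
Gen-3 has room for 90 more but only 40 remain, so it gets 50.
Total = 7×10 + 21×30 + 11×30 + 18×30 + 26×120 + 22×50 + 4×30 = 5910.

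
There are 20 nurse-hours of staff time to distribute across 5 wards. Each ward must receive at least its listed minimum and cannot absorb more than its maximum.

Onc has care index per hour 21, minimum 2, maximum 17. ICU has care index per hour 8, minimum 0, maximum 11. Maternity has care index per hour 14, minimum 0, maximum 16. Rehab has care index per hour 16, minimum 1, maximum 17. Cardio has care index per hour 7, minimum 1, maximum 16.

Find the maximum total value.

Meeting every minimum uses 2+0+0+1+1 = 4 nurse-hours, leaving 16.
Order the wards by care index per hour: Onc 21 > Rehab 16 > Maternity 14 > ICU 8 > Cardio 7.
Onc takes 15 more to reach its cap of 17 ; 1 left.
Rehab: +1 (room for 16) → 2. Pool exhausted.
Total = 21×17 + 16×2 + 7×1 = 396.

396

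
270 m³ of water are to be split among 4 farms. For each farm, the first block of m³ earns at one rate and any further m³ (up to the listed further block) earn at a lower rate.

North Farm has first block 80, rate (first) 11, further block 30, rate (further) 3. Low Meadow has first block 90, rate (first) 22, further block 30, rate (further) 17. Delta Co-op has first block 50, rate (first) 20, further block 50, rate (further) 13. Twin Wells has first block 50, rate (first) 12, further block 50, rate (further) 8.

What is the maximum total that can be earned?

Order all 8 blocks by rate: Low Meadow/first 22 > Delta Co-op/first 20 > Low Meadow/second 17 > Delta Co-op/second 13 > Twin Wells/first 12 > North Farm/first 11 > Twin Wells/second 8 > North Farm/second 3.
Fill Low Meadow first block (90 at 22) — 180 left.
Delta Co-op first at 20: fill all 50 — 130 left.
Fill Low Meadow second block (30 at 17) — 100 left.
Fill Delta Co-op second block (50 at 13) — 50 left.
Twin Wells first at 12: fill all 50 — 0 left.
Total = 22×90 + 20×50 + 17×30 + 13×50 + 12×50 = 4740.

4740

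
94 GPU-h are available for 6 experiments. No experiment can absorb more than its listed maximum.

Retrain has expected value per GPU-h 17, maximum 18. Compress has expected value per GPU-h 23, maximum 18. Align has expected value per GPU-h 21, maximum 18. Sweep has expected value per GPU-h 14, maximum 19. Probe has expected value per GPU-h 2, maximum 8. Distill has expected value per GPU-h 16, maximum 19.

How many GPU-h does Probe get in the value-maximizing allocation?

2

Order the experiments by expected value per GPU-h: Compress 23 > Align 21 > Retrain 17 > Distill 16 > Sweep 14 > Probe 2.
Give Compress 18 to hit its cap of 18 ; 76 left.
Align takes 18 to reach its cap of 18 ; 58 left.
Retrain: +18 to 18 (cap) ; 40 left.
Distill: +19 to 19 (cap) ; 21 left.
Give Sweep 19 to hit its cap of 19 ; 2 left.
Probe has room for 8 but only 2 remain, so it gets 2.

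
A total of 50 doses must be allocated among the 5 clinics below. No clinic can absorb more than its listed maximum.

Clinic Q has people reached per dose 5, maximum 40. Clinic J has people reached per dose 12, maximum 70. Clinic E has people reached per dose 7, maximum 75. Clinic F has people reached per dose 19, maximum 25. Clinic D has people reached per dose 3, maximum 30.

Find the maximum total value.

Order the clinics by people reached per dose: Clinic F 19 > Clinic J 12 > Clinic E 7 > Clinic Q 5 > Clinic D 3.
Clinic F: +25 to 25 (cap) — 25 left.
Only 25 left; Clinic J takes them to reach 25.
Total = 12×25 + 19×25 = 775.

775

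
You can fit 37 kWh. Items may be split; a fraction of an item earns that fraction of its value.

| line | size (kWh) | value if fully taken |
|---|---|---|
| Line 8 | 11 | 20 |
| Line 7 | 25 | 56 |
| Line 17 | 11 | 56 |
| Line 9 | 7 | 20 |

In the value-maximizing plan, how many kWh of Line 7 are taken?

19

Sort by value density: Line 17 56/11≈5.09, Line 9 20/7≈2.86, Line 7 56/25≈2.24, Line 8 20/11≈1.82.
Take all of Line 17 (11 kWh, value 56) ; 26 kWh left.
Take all of Line 9 (7 kWh, value 20) ; 19 kWh left.
Fill the last 19 kWh with part of Line 7: 19/25 of it earns 42.56.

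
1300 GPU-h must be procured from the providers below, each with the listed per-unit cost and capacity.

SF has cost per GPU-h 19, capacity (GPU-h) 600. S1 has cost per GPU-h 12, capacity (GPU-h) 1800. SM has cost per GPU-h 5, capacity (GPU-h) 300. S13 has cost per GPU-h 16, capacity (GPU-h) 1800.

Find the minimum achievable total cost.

Cheapest first:
Take 300 from SM at 5 ; need 1000 more.
S1 at 12: take 1000 of its 1800 ; requirement met.
S13, SF: unused.
Cost = 300×5 + 1000×12 = 13500.

13500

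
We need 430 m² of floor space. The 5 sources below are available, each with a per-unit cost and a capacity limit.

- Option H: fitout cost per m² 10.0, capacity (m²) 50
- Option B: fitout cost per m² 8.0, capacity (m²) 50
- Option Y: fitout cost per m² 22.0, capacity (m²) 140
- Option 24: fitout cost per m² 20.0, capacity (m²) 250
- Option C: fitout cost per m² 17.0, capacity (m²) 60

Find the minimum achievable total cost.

7360

Cheapest first:
Take 50 from Option B at 8.0 ; need 380 more.
Option H (10.0): use full 50 ; 330 m² to go.
Take 60 from Option C at 17.0 ; need 270 more.
Option 24 (20.0): use full 250 ; 20 m² to go.
Option Y (22.0): take the remaining 20 ; done.
Cost = 50×8.0 + 50×10.0 + 60×17.0 + 250×20.0 + 20×22.0 = 7360.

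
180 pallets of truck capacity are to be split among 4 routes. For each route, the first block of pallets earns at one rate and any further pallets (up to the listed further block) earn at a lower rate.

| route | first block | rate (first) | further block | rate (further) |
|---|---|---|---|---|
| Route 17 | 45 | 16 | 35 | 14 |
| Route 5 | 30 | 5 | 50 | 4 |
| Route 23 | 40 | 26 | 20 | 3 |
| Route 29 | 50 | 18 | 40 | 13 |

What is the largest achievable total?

Order all 8 blocks by rate: Route 23/tier1 26 > Route 29/tier1 18 > Route 17/tier1 16 > Route 17/tier2 14 > Route 29/tier2 13 > Route 5/tier1 5 > Route 5/tier2 4 > Route 23/tier2 3.
Route 23 tier1 at 26: fill all 40 → 140 left.
Route 29/tier1 (18): +50 → 90 left.
Fill Route 17 tier1 block (45 at 16) → 45 left.
Route 17/tier2 (14): +35 → 10 left.
Route 29/tier2: +10 of 40 at 13; pool empty.
Total = 26×40 + 18×50 + 16×45 + 14×35 + 13×10 = 3280.

3280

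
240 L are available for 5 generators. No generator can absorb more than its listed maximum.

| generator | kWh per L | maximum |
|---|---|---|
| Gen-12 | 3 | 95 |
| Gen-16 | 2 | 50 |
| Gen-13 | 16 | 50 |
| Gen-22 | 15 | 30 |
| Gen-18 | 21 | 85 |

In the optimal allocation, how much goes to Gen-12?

Rank by kWh per L: Gen-18 21 > Gen-13 16 > Gen-22 15 > Gen-12 3 > Gen-16 2.
Gen-18: +85 to 85 (cap) ; 155 left.
Gen-13: +50 to 50 (cap) ; 105 left.
Gen-22 takes 30 to reach its cap of 30 ; 75 left.
Gen-12 has room for 95 but only 75 remain, so it gets 75.

75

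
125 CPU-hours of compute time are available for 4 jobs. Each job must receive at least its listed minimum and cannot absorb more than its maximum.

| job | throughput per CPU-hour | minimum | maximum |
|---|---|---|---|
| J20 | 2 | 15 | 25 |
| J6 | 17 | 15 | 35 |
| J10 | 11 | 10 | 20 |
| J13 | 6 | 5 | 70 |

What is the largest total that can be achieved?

1175

Meeting every minimum uses 15+15+10+5 = 45 CPU-hours, leaving 80.
Highest throughput per CPU-hour first: J6 17 > J10 11 > J13 6 > J20 2.
J6 takes 20 more to reach its cap of 35 → 60 left.
J10: +10 to 20 (cap) → 50 left.
Only 50 left; J13 takes them to reach 55.
Total = 2×15 + 17×35 + 11×20 + 6×55 = 1175.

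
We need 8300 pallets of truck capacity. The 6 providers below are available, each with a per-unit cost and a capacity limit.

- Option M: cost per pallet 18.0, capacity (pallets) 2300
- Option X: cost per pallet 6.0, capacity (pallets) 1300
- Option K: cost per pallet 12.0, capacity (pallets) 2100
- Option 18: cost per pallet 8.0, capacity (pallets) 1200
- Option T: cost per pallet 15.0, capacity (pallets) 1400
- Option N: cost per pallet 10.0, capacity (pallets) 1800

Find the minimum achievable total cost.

90600

Cheapest first:
Option X (6.0): use full 1300 ; 7000 pallets to go.
Option 18 at 8.0: take all 1200 pallets ; 5800 still needed.
Option N at 10.0: take all 1800 pallets ; 4000 still needed.
Take 2100 from Option K at 12.0 ; need 1900 more.
Option T at 15.0: take all 1400 pallets ; 500 still needed.
Take 500 from Option M at 18.0 to finish.
Cost = 1300×6.0 + 1200×8.0 + 1800×10.0 + 2100×12.0 + 1400×15.0 + 500×18.0 = 90600.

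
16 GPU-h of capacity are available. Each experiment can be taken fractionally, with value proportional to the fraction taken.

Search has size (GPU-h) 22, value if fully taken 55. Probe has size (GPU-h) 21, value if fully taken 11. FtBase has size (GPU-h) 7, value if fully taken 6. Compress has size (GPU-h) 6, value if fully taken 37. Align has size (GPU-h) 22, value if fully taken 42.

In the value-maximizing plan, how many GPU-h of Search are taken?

10

Sort by value density: Compress 37/6≈6.17, Search 55/22≈2.5, Align 42/22≈1.91, FtBase 6/7≈0.857, Probe 11/21≈0.524.
All 6 GPU-h of Compress fit (value 37) ; 10 remain.
Fill the last 10 GPU-h with part of Search: 10/22 of it earns 25.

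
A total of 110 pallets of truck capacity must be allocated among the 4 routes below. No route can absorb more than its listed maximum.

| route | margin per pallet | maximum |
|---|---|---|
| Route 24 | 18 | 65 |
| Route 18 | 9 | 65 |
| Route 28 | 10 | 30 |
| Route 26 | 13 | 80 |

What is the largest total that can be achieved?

Highest margin per pallet first: Route 24 18 > Route 26 13 > Route 28 10 > Route 18 9.
Give Route 24 65 to hit its cap of 65 → 45 left.
Route 26 has room for 80 but only 45 remain, so it gets 45.
Total = 18×65 + 13×45 = 1755.

1755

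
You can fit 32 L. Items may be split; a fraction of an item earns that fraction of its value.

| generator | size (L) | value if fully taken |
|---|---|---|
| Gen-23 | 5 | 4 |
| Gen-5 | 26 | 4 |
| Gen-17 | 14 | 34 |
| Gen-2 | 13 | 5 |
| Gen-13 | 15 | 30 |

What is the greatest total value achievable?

66.4

Sort by value density: Gen-17 34/14≈2.43, Gen-13 30/15≈2, Gen-23 4/5≈0.8, Gen-2 5/13≈0.385, Gen-5 4/26≈0.154.
All 14 L of Gen-17 fit (value 34) — 18 remain.
All 15 L of Gen-13 fit (value 30) — 3 remain.
3 L left: a 3/5 share of Gen-23 gives 4×3/5 = 2.4.
Total value = 66.4.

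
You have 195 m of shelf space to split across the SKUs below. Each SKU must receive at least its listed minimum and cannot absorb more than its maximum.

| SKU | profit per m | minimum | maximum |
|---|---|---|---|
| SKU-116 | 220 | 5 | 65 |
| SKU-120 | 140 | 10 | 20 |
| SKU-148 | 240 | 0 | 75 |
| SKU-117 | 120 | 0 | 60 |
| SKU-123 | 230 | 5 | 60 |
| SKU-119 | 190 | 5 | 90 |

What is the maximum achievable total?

Meeting every minimum uses 5+10+0+0+5+5 = 25 m, leaving 170.
Highest profit per m first: SKU-148 240 > SKU-123 230 > SKU-116 220 > SKU-119 190 > SKU-120 140 > SKU-117 120.
SKU-148 takes 75 more to reach its cap of 75 — 95 left.
SKU-123 takes 55 more to reach its cap of 60 — 40 left.
SKU-116: +40 (room for 60) → 45. Pool exhausted.
Total = 220×45 + 140×10 + 240×75 + 230×60 + 190×5 = 44050.

44050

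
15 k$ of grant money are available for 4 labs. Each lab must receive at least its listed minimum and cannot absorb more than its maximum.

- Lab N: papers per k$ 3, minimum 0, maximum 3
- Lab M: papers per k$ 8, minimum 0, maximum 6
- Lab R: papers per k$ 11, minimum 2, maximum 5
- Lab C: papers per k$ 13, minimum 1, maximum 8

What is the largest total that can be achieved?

Meeting every minimum uses 0+0+2+1 = 3 k$, leaving 12.
Rank by papers per k$: Lab C 13 > Lab R 11 > Lab M 8 > Lab N 3.
Give Lab C 7 more to hit its cap of 8 ; 5 left.
Give Lab R 3 more to hit its cap of 5 ; 2 left.
Lab M has room for 6 more but only 2 remain, so it gets 2.
Total = 8×2 + 11×5 + 13×8 = 175.

175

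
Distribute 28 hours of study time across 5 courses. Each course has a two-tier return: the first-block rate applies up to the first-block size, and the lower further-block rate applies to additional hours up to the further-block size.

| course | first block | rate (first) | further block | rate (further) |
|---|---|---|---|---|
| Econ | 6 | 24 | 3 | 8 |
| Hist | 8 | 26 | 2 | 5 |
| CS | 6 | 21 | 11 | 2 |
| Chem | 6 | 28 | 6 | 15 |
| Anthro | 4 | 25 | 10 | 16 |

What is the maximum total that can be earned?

Rank every tier by rate: Chem/first 28 > Hist/first 26 > Anthro/first 25 > Econ/first 24 > CS/first 21 > Anthro/second 16 > Chem/second 15 > Econ/second 8 > Hist/second 5 > CS/second 2.
Fill Chem first block (6 at 28) → 22 left.
Hist/first (26): +8 → 14 left.
Anthro first at 25: fill all 4 → 10 left.
Fill Econ first block (6 at 24) → 4 left.
CS/first: +4 of 6 at 21; pool empty.
Total = 28×6 + 26×8 + 25×4 + 24×6 + 21×4 = 704.

704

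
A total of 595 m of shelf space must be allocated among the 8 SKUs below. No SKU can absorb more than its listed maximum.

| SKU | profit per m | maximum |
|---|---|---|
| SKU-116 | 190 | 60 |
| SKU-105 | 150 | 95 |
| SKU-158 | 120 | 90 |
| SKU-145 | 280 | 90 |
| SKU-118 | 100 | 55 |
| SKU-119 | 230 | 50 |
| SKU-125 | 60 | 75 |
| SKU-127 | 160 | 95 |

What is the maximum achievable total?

97450

Highest profit per m first: SKU-145 280 > SKU-119 230 > SKU-116 190 > SKU-127 160 > SKU-105 150 > SKU-158 120 > SKU-118 100 > SKU-125 60.
Give SKU-145 90 to hit its cap of 90 → 505 left.
Give SKU-119 50 to hit its cap of 50 → 455 left.
SKU-116: +60 to 60 (cap) → 395 left.
SKU-127 takes 95 to reach its cap of 95 → 300 left.
SKU-105: +95 to 95 (cap) → 205 left.
SKU-158: +90 to 90 (cap) → 115 left.
SKU-118: +55 to 55 (cap) → 60 left.
SKU-125 has room for 75 but only 60 remain, so it gets 60.
Total = 190×60 + 150×95 + 120×90 + 280×90 + 100×55 + 230×50 + 60×60 + 160×95 = 97450.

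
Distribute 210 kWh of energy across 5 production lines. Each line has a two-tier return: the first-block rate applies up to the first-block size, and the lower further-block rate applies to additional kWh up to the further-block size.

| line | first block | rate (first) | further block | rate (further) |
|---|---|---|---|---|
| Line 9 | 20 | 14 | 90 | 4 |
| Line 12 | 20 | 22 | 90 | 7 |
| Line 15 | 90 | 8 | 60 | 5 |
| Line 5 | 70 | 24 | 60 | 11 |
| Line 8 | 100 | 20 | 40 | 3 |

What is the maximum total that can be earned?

Order all 10 blocks by rate: Line 5/tier1 24 > Line 12/tier1 22 > Line 8/tier1 20 > Line 9/tier1 14 > Line 5/tier2 11 > Line 15/tier1 8 > Line 12/tier2 7 > Line 15/tier2 5 > Line 9/tier2 4 > Line 8/tier2 3.
Line 5/tier1 (24): +70 — 140 left.
Line 12/tier1 (22): +20 — 120 left.
Fill Line 8 tier1 block (100 at 20) — 20 left.
Line 9 tier1 at 14: fill all 20 — 0 left.
Total = 24×70 + 22×20 + 20×100 + 14×20 = 4400.

4400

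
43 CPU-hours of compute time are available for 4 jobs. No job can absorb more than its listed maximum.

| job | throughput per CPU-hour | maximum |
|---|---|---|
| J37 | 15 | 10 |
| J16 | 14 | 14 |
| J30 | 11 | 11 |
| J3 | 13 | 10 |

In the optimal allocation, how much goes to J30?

9

Rank by throughput per CPU-hour: J37 15 > J16 14 > J3 13 > J30 11.
J37 takes 10 to reach its cap of 10 → 33 left.
J16: +14 to 14 (cap) → 19 left.
Give J3 10 to hit its cap of 10 → 9 left.
Only 9 left; J30 takes them to reach 9.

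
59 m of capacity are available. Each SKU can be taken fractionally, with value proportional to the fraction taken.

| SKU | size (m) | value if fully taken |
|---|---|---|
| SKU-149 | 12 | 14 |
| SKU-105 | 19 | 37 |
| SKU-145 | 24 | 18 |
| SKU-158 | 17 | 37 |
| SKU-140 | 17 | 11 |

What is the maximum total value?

Best value per unit of size first: SKU-158 37/17≈2.18, SKU-105 37/19≈1.95, SKU-149 14/12≈1.17, SKU-145 18/24≈0.75, SKU-140 11/17≈0.647.
All 17 m of SKU-158 fit (value 37) — 42 remain.
All 19 m of SKU-105 fit (value 37) — 23 remain.
Take all of SKU-149 (12 m, value 14) — 11 m left.
11 m left: a 11/24 share of SKU-145 gives 18×11/24 = 8.25.
Total value = 96.25.

96.25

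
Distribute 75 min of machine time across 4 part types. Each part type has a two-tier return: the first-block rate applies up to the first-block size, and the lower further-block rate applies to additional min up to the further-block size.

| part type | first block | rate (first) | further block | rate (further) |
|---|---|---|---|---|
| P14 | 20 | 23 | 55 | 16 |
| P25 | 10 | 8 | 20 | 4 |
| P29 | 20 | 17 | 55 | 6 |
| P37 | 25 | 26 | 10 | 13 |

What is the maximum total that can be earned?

1610

Treat each block as its own option and order by rate: P37/first 26 > P14/first 23 > P29/first 17 > P14/second 16 > P37/second 13 > P25/first 8 > P29/second 6 > P25/second 4.
P37/first (26): +25 → 50 left.
P14 first at 23: fill all 20 → 30 left.
P29 first at 17: fill all 20 → 10 left.
P14 second at 16: only 10 left, fill 10.
Total = 26×25 + 23×20 + 17×20 + 16×10 = 1610.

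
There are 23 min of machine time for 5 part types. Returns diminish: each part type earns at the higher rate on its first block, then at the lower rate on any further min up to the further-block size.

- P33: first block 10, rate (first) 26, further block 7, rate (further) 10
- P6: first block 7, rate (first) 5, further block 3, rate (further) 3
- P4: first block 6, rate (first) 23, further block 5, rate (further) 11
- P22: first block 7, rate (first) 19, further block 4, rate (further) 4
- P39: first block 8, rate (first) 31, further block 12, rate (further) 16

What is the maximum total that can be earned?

623

Rank every tier by rate: P39/T1 31 > P33/T1 26 > P4/T1 23 > P22/T1 19 > P39/T2 16 > P4/T2 11 > P33/T2 10 > P6/T1 5 > P22/T2 4 > P6/T2 3.
P39/T1 (31): +8 ; 15 left.
P33 T1 at 26: fill all 10 ; 5 left.
P4/T1: +5 of 6 at 23; pool empty.
Total = 31×8 + 26×10 + 23×5 = 623.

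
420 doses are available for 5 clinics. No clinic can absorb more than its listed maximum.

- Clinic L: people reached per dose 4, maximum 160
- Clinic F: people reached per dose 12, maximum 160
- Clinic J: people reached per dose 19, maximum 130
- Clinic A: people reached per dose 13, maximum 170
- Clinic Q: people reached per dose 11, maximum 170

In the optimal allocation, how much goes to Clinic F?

Highest people reached per dose first: Clinic J 19 > Clinic A 13 > Clinic F 12 > Clinic Q 11 > Clinic L 4.
Clinic J: +130 to 130 (cap) → 290 left.
Clinic A takes 170 to reach its cap of 170 → 120 left.
Clinic F: +120 (room for 160) → 120. Pool exhausted.

120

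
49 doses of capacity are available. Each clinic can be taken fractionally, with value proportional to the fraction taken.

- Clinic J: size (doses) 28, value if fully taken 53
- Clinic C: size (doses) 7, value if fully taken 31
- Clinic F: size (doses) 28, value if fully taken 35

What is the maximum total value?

101.5

Best value per unit of size first: Clinic C 31/7≈4.43, Clinic J 53/28≈1.89, Clinic F 35/28≈1.25.
All 7 doses of Clinic C fit (value 31) ; 42 remain.
All 28 doses of Clinic J fit (value 53) ; 14 remain.
Only 14 doses remain; take 14/28 of Clinic F for value 35×14/28 = 17.5.
Total value = 101.5.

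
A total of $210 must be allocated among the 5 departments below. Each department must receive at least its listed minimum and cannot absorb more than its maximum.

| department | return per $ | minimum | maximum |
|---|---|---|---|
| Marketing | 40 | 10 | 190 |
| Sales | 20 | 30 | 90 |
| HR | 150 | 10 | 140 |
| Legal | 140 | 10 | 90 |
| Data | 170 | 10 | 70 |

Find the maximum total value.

27800

Meeting every minimum uses 10+30+10+10+10 = 70 $, leaving 140.
Order the departments by return per $: Data 170 > HR 150 > Legal 140 > Marketing 40 > Sales 20.
Data takes 60 more to reach its cap of 70 ; 80 left.
HR: +80 (room for 130) → 90. Pool exhausted.
Total = 40×10 + 20×30 + 150×90 + 140×10 + 170×70 = 27800.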